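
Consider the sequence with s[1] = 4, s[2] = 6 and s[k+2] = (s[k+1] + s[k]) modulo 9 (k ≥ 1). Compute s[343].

We have s[1] = 4, s[2] = 6, s[3] = 1, s[4] = 7, s[5] = 8, s[6] = 6, s[7] = 5, s[8] = 2, s[9] = 7, s[10] = 0, s[11] = 7, s[12] = 7, s[13] = 5, s[14] = 3, s[15] = 8, s[16] = 2, s[17] = 1, s[18] = 3, s[19] = 4, s[20] = 7, s[21] = 2, s[22] = 0, s[23] = 2, s[24] = 2, s[25] = 4, s[26] = 6.
The sequence repeats with period 24.
So s[343] = s[1 + ((343-1) mod 24)] = s[7] = 5.

5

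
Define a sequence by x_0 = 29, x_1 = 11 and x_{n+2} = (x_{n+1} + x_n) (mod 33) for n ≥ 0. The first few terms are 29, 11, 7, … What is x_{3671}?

Listing terms: x_0 = 29; x_1 = 11; x_2 = 7; x_3 = 18; x_4 = 25; x_5 = 10; x_6 = 2; x_7 = 12; x_8 = 14; x_9 = 26; x_{10} = 7; x_{11} = 0; x_{12} = 7; x_{13} = 7; x_{14} = 14; x_{15} = 21; x_{16} = 2; x_{17} = 23; x_{18} = 25; x_{19} = 15; x_{20} = 7; x_{21} = 22; x_{22} = 29; x_{23} = 18; x_{24} = 14; x_{25} = 32; x_{26} = 13; x_{27} = 12; x_{28} = 25; x_{29} = 4; x_{30} = 29; x_{31} = 0; x_{32} = 29; x_{33} = 29; x_{34} = 25; x_{35} = 21; x_{36} = 13; x_{37} = 1; x_{38} = 14; x_{39} = 15; x_{40} = 29; x_{41} = 11.
Since (x_{40}, x_{41}) = (x_0, x_1) = (29, 11) (two consecutive terms determine the rest), the sequence is periodic with period 40.
(3671 - 0) mod 40 = 31, so x_{3671} = x_{31} = 0.

0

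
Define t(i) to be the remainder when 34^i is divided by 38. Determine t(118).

Computing terms: t(1) = 34; t(2) = 16; t(3) = 12; t(4) = 28; t(5) = 2; t(6) = 30; t(7) = 32; t(8) = 24; t(9) = 18; t(10) = 4; t(11) = 22; t(12) = 26; t(13) = 10; t(14) = 36; t(15) = 8; t(16) = 6; t(17) = 14; t(18) = 20; t(19) = 34.
Since t(19) = t(1) = 34, the sequence is periodic with period 18.
(118 - 1) mod 18 = 9, so t(118) = t(10) = 4.

4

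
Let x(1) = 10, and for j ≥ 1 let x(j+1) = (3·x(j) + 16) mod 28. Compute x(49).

x(1) = 10, x(2) = 18, x(3) = 14, x(4) = 2, x(5) = 22, x(6) = 26, x(7) = 10.
Since x(7) = x(1) = 10, the sequence is periodic with period 6.
(49 - 1) mod 6 = 0, so x(49) = x(1) = 10.

10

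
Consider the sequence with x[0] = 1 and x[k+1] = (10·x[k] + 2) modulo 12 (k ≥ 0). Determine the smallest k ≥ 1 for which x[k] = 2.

2

Computing terms: x[0] = 1, x[1] = 0, x[2] = 2, x[3] = 10, x[4] = 6, x[5] = 2.
Since x[5] = x[2] = 2, the sequence is eventually periodic: after a pre-period of length 2 it cycles with period 3.
The value 2 first appears (with k ≥ 1) at x[2].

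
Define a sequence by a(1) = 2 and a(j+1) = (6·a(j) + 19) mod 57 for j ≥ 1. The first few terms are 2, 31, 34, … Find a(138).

Computing terms: a(1) = 2; a(2) = 31; a(3) = 34; a(4) = 52; a(5) = 46; a(6) = 10; a(7) = 22; a(8) = 37; a(9) = 13; a(10) = 40; a(11) = 31.
Since a(11) = a(2) = 31, the sequence is eventually periodic: after a pre-period of length 1 it cycles with period 9.
For j ≥ 2, a(j) depends only on (j - 2) mod 9. (138 - 2) mod 9 = 1, so a(138) = a(3) = 34.

34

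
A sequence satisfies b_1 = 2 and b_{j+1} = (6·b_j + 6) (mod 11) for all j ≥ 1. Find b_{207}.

Listing terms: b_1 = 2; b_2 = 7; b_3 = 4; b_4 = 8; b_5 = 10; b_6 = 0; b_7 = 6; b_8 = 9; b_9 = 5; b_{10} = 3; b_{11} = 2.
The sequence repeats with period 10.
(207 - 1) mod 10 = 6, so b_{207} = b_7 = 6.

6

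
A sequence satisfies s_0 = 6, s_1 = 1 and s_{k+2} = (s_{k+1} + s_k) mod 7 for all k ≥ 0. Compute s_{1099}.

6

Computing terms: s_0 = 6, s_1 = 1, s_2 = 0, s_3 = 1, s_4 = 1, s_5 = 2, s_6 = 3, s_7 = 5, s_8 = 1, s_9 = 6, s_{10} = 0, s_{11} = 6, s_{12} = 6, s_{13} = 5, s_{14} = 4, s_{15} = 2, s_{16} = 6, s_{17} = 1.
The sequence repeats with period 16.
(1099 - 0) mod 16 = 11, so s_{1099} = s_{11} = 6.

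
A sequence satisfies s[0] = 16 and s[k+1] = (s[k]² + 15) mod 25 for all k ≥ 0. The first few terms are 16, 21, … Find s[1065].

We have s[0] = 16, s[1] = 21, s[2] = 6, s[3] = 1, s[4] = 16.
The sequence repeats with period 4.
So s[1065] = s[0 + ((1065-0) mod 4)] = s[1] = 21.

21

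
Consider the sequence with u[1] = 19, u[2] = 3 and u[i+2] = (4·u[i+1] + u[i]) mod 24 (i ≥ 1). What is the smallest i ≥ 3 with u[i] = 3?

u[1] = 19, u[2] = 3, u[3] = 7, u[4] = 7, u[5] = 11, u[6] = 3, u[7] = 23, u[8] = 23, u[9] = 19, u[10] = 3.
The sequence repeats with period 8.
The value 3 first appears (with i ≥ 3) at u[6].

6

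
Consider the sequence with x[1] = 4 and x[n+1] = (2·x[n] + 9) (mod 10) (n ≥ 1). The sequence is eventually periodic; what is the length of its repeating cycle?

4

Listing terms: x[1] = 4, x[2] = 7, x[3] = 3, x[4] = 5, x[5] = 9, x[6] = 7.
Since x[6] = x[2] = 7, the sequence is eventually periodic: after a pre-period of length 1 it cycles with period 4.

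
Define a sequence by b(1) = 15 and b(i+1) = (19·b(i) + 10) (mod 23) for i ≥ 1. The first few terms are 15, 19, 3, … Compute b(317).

4

We have b(1) = 15,  b(2) = 19,  b(3) = 3,  b(4) = 21,  b(5) = 18,  b(6) = 7,  b(7) = 5,  b(8) = 13,  b(9) = 4,  b(10) = 17,  b(11) = 11,  b(12) = 12,  b(13) = 8,  b(14) = 1,  b(15) = 6,  b(16) = 9,  b(17) = 20,  b(18) = 22,  b(19) = 14,  b(20) = 0,  b(21) = 10,  b(22) = 16,  b(23) = 15.
The sequence repeats with period 22.
(317 - 1) mod 22 = 8, so b(317) = b(9) = 4.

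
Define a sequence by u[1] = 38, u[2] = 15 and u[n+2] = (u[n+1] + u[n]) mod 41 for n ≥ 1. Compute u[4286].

25

Listing terms: u[1] = 38; u[2] = 15; u[3] = 12; u[4] = 27; u[5] = 39; u[6] = 25; u[7] = 23; u[8] = 7; u[9] = 30; u[10] = 37; u[11] = 26; u[12] = 22; u[13] = 7; u[14] = 29; u[15] = 36; u[16] = 24; u[17] = 19; u[18] = 2; u[19] = 21; u[20] = 23; u[21] = 3; u[22] = 26; u[23] = 29; u[24] = 14; u[25] = 2; u[26] = 16; u[27] = 18; u[28] = 34; u[29] = 11; u[30] = 4; u[31] = 15; u[32] = 19; u[33] = 34; u[34] = 12; u[35] = 5; u[36] = 17; u[37] = 22; u[38] = 39; u[39] = 20; u[40] = 18; u[41] = 38; u[42] = 15.
The sequence repeats with period 40.
So u[4286] = u[1 + ((4286-1) mod 40)] = u[6] = 25.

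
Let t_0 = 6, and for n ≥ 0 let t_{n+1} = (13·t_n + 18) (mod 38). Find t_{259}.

26

Computing terms: t_0 = 6; t_1 = 20; t_2 = 12; t_3 = 22; t_4 = 0; t_5 = 18; t_6 = 24; t_7 = 26; t_8 = 14; t_9 = 10; t_{10} = 34; t_{11} = 4; t_{12} = 32; t_{13} = 16; t_{14} = 36; t_{15} = 30; t_{16} = 28; t_{17} = 2; t_{18} = 6.
The sequence repeats with period 18.
So t_{259} = t_{0 + ((259-0) mod 18)} = t_7 = 26.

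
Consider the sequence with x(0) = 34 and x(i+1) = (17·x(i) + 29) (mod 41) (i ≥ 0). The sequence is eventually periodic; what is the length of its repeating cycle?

40

Listing terms: x(0) = 34; x(1) = 33; x(2) = 16; x(3) = 14; x(4) = 21; x(5) = 17; x(6) = 31; x(7) = 23; x(8) = 10; x(9) = 35; x(10) = 9; x(11) = 18; x(12) = 7; x(13) = 25; x(14) = 3; x(15) = 39; x(16) = 36; x(17) = 26; x(18) = 20; x(19) = 0; x(20) = 29; x(21) = 30; x(22) = 6; x(23) = 8; x(24) = 1; x(25) = 5; x(26) = 32; x(27) = 40; x(28) = 12; x(29) = 28; x(30) = 13; x(31) = 4; x(32) = 15; x(33) = 38; x(34) = 19; x(35) = 24; x(36) = 27; x(37) = 37; x(38) = 2; x(39) = 22; x(40) = 34.
The sequence repeats with period 40.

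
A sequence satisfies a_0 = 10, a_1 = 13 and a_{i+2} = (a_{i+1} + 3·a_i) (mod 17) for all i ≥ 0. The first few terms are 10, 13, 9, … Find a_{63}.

1

Computing terms: a_0 = 10; a_1 = 13; a_2 = 9; a_3 = 14; a_4 = 7; a_5 = 15; a_6 = 2; a_7 = 13; a_8 = 2; a_9 = 7; a_{10} = 13; a_{11} = 0; a_{12} = 5; a_{13} = 5; a_{14} = 3; a_{15} = 1; a_{16} = 10; a_{17} = 13.
Since (a_{16}, a_{17}) = (a_0, a_1) = (10, 13) (two consecutive terms determine the rest), the sequence is periodic with period 16.
So a_{63} = a_{0 + ((63-0) mod 16)} = a_{15} = 1.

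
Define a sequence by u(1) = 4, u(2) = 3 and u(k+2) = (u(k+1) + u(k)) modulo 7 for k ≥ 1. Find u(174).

We have u(1) = 4, u(2) = 3, u(3) = 0, u(4) = 3, u(5) = 3, u(6) = 6, u(7) = 2, u(8) = 1, u(9) = 3, u(10) = 4, u(11) = 0, u(12) = 4, u(13) = 4, u(14) = 1, u(15) = 5, u(16) = 6, u(17) = 4, u(18) = 3.
The sequence repeats with period 16.
(174 - 1) mod 16 = 13, so u(174) = u(14) = 1.

1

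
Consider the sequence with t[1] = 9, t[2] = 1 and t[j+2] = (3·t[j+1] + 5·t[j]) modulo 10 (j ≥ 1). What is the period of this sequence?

12

Computing terms: t[1] = 9,  t[2] = 1,  t[3] = 8,  t[4] = 9,  t[5] = 7,  t[6] = 6,  t[7] = 3,  t[8] = 9,  t[9] = 2,  t[10] = 1,  t[11] = 3,  t[12] = 4,  t[13] = 7,  t[14] = 1,  t[15] = 8.
Since (t[14], t[15]) = (t[2], t[3]) = (1, 8) (two consecutive terms determine the rest), the sequence is eventually periodic: after a pre-period of length 1 it cycles with period 12.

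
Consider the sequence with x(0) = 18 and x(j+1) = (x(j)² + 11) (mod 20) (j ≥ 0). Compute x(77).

Listing terms: x(0) = 18,  x(1) = 15,  x(2) = 16,  x(3) = 7,  x(4) = 0,  x(5) = 11,  x(6) = 12,  x(7) = 15.
Since x(7) = x(1) = 15, the sequence is eventually periodic: after a pre-period of length 1 it cycles with period 6.
For j ≥ 1, x(j) depends only on (j - 1) mod 6. (77 - 1) mod 6 = 4, so x(77) = x(5) = 11.

11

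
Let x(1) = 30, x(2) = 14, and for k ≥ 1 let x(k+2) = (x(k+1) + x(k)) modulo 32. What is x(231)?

12

Computing terms: x(1) = 30; x(2) = 14; x(3) = 12; x(4) = 26; x(5) = 6; x(6) = 0; x(7) = 6; x(8) = 6; x(9) = 12; x(10) = 18; x(11) = 30; x(12) = 16; x(13) = 14; x(14) = 30; x(15) = 12; x(16) = 10; x(17) = 22; x(18) = 0; x(19) = 22; x(20) = 22; x(21) = 12; x(22) = 2; x(23) = 14; x(24) = 16; x(25) = 30; x(26) = 14.
Since (x(25), x(26)) = (x(1), x(2)) = (30, 14) (two consecutive terms determine the rest), the sequence is periodic with period 24.
So x(231) = x(1 + ((231-1) mod 24)) = x(15) = 12.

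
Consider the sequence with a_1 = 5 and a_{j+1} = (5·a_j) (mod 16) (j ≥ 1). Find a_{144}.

1

a_1 = 5; a_2 = 9; a_3 = 13; a_4 = 1; a_5 = 5.
The sequence repeats with period 4.
(144 - 1) mod 4 = 3, so a_{144} = a_4 = 1.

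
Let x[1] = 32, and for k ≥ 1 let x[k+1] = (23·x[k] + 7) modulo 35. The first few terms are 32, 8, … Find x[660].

Listing terms: x[1] = 32,  x[2] = 8,  x[3] = 16,  x[4] = 25,  x[5] = 22,  x[6] = 23,  x[7] = 11,  x[8] = 15,  x[9] = 2,  x[10] = 18,  x[11] = 1,  x[12] = 30,  x[13] = 32.
Since x[13] = x[1] = 32, the sequence is periodic with period 12.
(660 - 1) mod 12 = 11, so x[660] = x[12] = 30.

30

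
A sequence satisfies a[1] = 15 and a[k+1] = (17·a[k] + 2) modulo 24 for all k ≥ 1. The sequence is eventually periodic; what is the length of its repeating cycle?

4

We have a[1] = 15, a[2] = 17, a[3] = 3, a[4] = 5, a[5] = 15.
Since a[5] = a[1] = 15, the sequence is periodic with period 4.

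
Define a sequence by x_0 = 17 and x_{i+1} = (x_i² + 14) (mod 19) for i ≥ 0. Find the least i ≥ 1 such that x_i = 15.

Listing terms: x_0 = 17, x_1 = 18, x_2 = 15, x_3 = 11, x_4 = 2, x_5 = 18.
Since x_5 = x_1 = 18, the sequence is eventually periodic: after a pre-period of length 1 it cycles with period 4.
The value 15 first appears (with i ≥ 1) at x_2.

2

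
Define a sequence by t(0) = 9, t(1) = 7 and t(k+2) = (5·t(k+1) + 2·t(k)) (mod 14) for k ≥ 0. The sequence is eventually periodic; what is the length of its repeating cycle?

Listing terms: t(0) = 9, t(1) = 7, t(2) = 11, t(3) = 13, t(4) = 3, t(5) = 13, t(6) = 1, t(7) = 3, t(8) = 3, t(9) = 7, t(10) = 13, t(11) = 9, t(12) = 1, t(13) = 9, t(14) = 5, t(15) = 1, t(16) = 1, t(17) = 7, t(18) = 9, t(19) = 3, t(20) = 5, t(21) = 3, t(22) = 11, t(23) = 5, t(24) = 5, t(25) = 7, t(26) = 3, t(27) = 1, t(28) = 11, t(29) = 1, t(30) = 13, t(31) = 11, t(32) = 11, t(33) = 7, t(34) = 1, t(35) = 5, t(36) = 13, t(37) = 5, t(38) = 9, t(39) = 13, t(40) = 13, t(41) = 7, t(42) = 5, t(43) = 11, t(44) = 9, t(45) = 11, t(46) = 3, t(47) = 9, t(48) = 9, t(49) = 7.
Since (t(48), t(49)) = (t(0), t(1)) = (9, 7) (two consecutive terms determine the rest), the sequence is periodic with period 48.

48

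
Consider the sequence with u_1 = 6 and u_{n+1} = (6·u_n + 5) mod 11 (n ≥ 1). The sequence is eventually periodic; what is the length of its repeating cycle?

Computing terms: u_1 = 6,  u_2 = 8,  u_3 = 9,  u_4 = 4,  u_5 = 7,  u_6 = 3,  u_7 = 1,  u_8 = 0,  u_9 = 5,  u_{10} = 2,  u_{11} = 6.
The sequence repeats with period 10.

10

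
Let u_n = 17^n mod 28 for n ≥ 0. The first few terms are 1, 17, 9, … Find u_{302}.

We have u_0 = 1, u_1 = 17, u_2 = 9, u_3 = 13, u_4 = 25, u_5 = 5, u_6 = 1.
Since u_6 = u_0 = 1, the sequence is periodic with period 6.
(302 - 0) mod 6 = 2, so u_{302} = u_2 = 9.

9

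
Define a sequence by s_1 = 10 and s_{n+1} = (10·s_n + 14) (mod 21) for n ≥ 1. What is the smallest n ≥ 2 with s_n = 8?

6

Computing terms: s_1 = 10,  s_2 = 9,  s_3 = 20,  s_4 = 4,  s_5 = 12,  s_6 = 8,  s_7 = 10.
Since s_7 = s_1 = 10, the sequence is periodic with period 6.
The value 8 first appears (with n ≥ 2) at s_6.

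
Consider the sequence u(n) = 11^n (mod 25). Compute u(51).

u(1) = 11,  u(2) = 21,  u(3) = 6,  u(4) = 16,  u(5) = 1,  u(6) = 11.
The sequence repeats with period 5.
(51 - 1) mod 5 = 0, so u(51) = u(1) = 11.

11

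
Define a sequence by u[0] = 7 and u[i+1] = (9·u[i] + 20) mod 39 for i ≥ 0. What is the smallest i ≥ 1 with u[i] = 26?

Listing terms: u[0] = 7; u[1] = 5; u[2] = 26; u[3] = 20; u[4] = 5.
Since u[4] = u[1] = 5, the sequence is eventually periodic: after a pre-period of length 1 it cycles with period 3.
The value 26 first appears (with i ≥ 1) at u[2].

2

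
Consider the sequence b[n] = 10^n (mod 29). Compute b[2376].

Listing terms: b[0] = 1,  b[1] = 10,  b[2] = 13,  b[3] = 14,  b[4] = 24,  b[5] = 8,  b[6] = 22,  b[7] = 17,  b[8] = 25,  b[9] = 18,  b[10] = 6,  b[11] = 2,  b[12] = 20,  b[13] = 26,  b[14] = 28,  b[15] = 19,  b[16] = 16,  b[17] = 15,  b[18] = 5,  b[19] = 21,  b[20] = 7,  b[21] = 12,  b[22] = 4,  b[23] = 11,  b[24] = 23,  b[25] = 27,  b[26] = 9,  b[27] = 3,  b[28] = 1.
Since b[28] = b[0] = 1, the sequence is periodic with period 28.
(2376 - 0) mod 28 = 24, so b[2376] = b[24] = 23.

23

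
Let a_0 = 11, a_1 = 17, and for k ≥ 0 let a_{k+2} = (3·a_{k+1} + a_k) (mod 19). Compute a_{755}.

2

a_0 = 11, a_1 = 17, a_2 = 5, a_3 = 13, a_4 = 6, a_5 = 12, a_6 = 4, a_7 = 5, a_8 = 0, a_9 = 5, a_{10} = 15, a_{11} = 12, a_{12} = 13, a_{13} = 13, a_{14} = 14, a_{15} = 17, a_{16} = 8, a_{17} = 3, a_{18} = 17, a_{19} = 16, a_{20} = 8, a_{21} = 2, a_{22} = 14, a_{23} = 6, a_{24} = 13, a_{25} = 7, a_{26} = 15, a_{27} = 14, a_{28} = 0, a_{29} = 14, a_{30} = 4, a_{31} = 7, a_{32} = 6, a_{33} = 6, a_{34} = 5, a_{35} = 2, a_{36} = 11, a_{37} = 16, a_{38} = 2, a_{39} = 3, a_{40} = 11, a_{41} = 17.
Since (a_{40}, a_{41}) = (a_0, a_1) = (11, 17) (two consecutive terms determine the rest), the sequence is periodic with period 40.
So a_{755} = a_{0 + ((755-0) mod 40)} = a_{35} = 2.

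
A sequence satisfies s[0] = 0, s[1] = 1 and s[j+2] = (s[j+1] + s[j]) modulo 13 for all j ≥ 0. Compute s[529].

We have s[0] = 0, s[1] = 1, s[2] = 1, s[3] = 2, s[4] = 3, s[5] = 5, s[6] = 8, s[7] = 0, s[8] = 8, s[9] = 8, s[10] = 3, s[11] = 11, s[12] = 1, s[13] = 12, s[14] = 0, s[15] = 12, s[16] = 12, s[17] = 11, s[18] = 10, s[19] = 8, s[20] = 5, s[21] = 0, s[22] = 5, s[23] = 5, s[24] = 10, s[25] = 2, s[26] = 12, s[27] = 1, s[28] = 0, s[29] = 1.
The sequence repeats with period 28.
(529 - 0) mod 28 = 25, so s[529] = s[25] = 2.

2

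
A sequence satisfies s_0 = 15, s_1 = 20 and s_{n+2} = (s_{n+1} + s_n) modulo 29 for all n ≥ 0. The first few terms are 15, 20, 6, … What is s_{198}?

6

Computing terms: s_0 = 15, s_1 = 20, s_2 = 6, s_3 = 26, s_4 = 3, s_5 = 0, s_6 = 3, s_7 = 3, s_8 = 6, s_9 = 9, s_{10} = 15, s_{11} = 24, s_{12} = 10, s_{13} = 5, s_{14} = 15, s_{15} = 20.
The sequence repeats with period 14.
(198 - 0) mod 14 = 2, so s_{198} = s_2 = 6.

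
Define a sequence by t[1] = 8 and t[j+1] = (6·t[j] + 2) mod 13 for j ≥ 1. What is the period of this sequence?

We have t[1] = 8; t[2] = 11; t[3] = 3; t[4] = 7; t[5] = 5; t[6] = 6; t[7] = 12; t[8] = 9; t[9] = 4; t[10] = 0; t[11] = 2; t[12] = 1; t[13] = 8.
Since t[13] = t[1] = 8, the sequence is periodic with period 12.

12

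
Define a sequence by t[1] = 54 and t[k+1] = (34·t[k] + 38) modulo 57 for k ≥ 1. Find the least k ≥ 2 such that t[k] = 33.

16

Listing terms: t[1] = 54,  t[2] = 50,  t[3] = 28,  t[4] = 21,  t[5] = 11,  t[6] = 13,  t[7] = 24,  t[8] = 56,  t[9] = 4,  t[10] = 3,  t[11] = 26,  t[12] = 10,  t[13] = 36,  t[14] = 8,  t[15] = 25,  t[16] = 33,  t[17] = 20,  t[18] = 34,  t[19] = 54.
The sequence repeats with period 18.
The value 33 first appears (with k ≥ 2) at t[16].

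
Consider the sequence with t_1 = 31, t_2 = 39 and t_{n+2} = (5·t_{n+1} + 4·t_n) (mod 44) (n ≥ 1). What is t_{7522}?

39

Computing terms: t_1 = 31,  t_2 = 39,  t_3 = 11,  t_4 = 35,  t_5 = 43,  t_6 = 3,  t_7 = 11,  t_8 = 23,  t_9 = 27,  t_{10} = 7,  t_{11} = 11,  t_{12} = 39,  t_{13} = 19,  t_{14} = 31,  t_{15} = 11,  t_{16} = 3,  t_{17} = 15,  t_{18} = 43,  t_{19} = 11,  t_{20} = 7,  t_{21} = 35,  t_{22} = 27,  t_{23} = 11,  t_{24} = 31,  t_{25} = 23,  t_{26} = 19,  t_{27} = 11,  t_{28} = 43,  t_{29} = 39,  t_{30} = 15,  t_{31} = 11,  t_{32} = 27,  t_{33} = 3,  t_{34} = 35,  t_{35} = 11,  t_{36} = 19,  t_{37} = 7,  t_{38} = 23,  t_{39} = 11,  t_{40} = 15,  t_{41} = 31,  t_{42} = 39.
The sequence repeats with period 40.
(7522 - 1) mod 40 = 1, so t_{7522} = t_2 = 39.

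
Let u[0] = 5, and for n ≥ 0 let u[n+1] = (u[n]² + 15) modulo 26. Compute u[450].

Computing terms: u[0] = 5,  u[1] = 14,  u[2] = 3,  u[3] = 24,  u[4] = 19,  u[5] = 12,  u[6] = 3.
Since u[6] = u[2] = 3, the sequence is eventually periodic: after a pre-period of length 2 it cycles with period 4.
For n ≥ 2, u[n] depends only on (n - 2) mod 4. (450 - 2) mod 4 = 0, so u[450] = u[2] = 3.

3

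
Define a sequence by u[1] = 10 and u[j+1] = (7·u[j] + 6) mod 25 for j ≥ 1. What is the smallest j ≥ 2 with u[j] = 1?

2

Listing terms: u[1] = 10,  u[2] = 1,  u[3] = 13,  u[4] = 22,  u[5] = 10.
The sequence repeats with period 4.
The value 1 first appears (with j ≥ 2) at u[2].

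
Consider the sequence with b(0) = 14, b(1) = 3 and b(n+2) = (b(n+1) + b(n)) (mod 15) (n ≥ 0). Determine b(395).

Computing terms: b(0) = 14; b(1) = 3; b(2) = 2; b(3) = 5; b(4) = 7; b(5) = 12; b(6) = 4; b(7) = 1; b(8) = 5; b(9) = 6; b(10) = 11; b(11) = 2; b(12) = 13; b(13) = 0; b(14) = 13; b(15) = 13; b(16) = 11; b(17) = 9; b(18) = 5; b(19) = 14; b(20) = 4; b(21) = 3; b(22) = 7; b(23) = 10; b(24) = 2; b(25) = 12; b(26) = 14; b(27) = 11; b(28) = 10; b(29) = 6; b(30) = 1; b(31) = 7; b(32) = 8; b(33) = 0; b(34) = 8; b(35) = 8; b(36) = 1; b(37) = 9; b(38) = 10; b(39) = 4; b(40) = 14; b(41) = 3.
The sequence repeats with period 40.
(395 - 0) mod 40 = 35, so b(395) = b(35) = 8.

8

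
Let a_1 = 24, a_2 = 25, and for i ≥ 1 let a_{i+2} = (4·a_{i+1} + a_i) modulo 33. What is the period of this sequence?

Listing terms: a_1 = 24,  a_2 = 25,  a_3 = 25,  a_4 = 26,  a_5 = 30,  a_6 = 14,  a_7 = 20,  a_8 = 28,  a_9 = 0,  a_{10} = 28,  a_{11} = 13,  a_{12} = 14,  a_{13} = 3,  a_{14} = 26,  a_{15} = 8,  a_{16} = 25,  a_{17} = 9,  a_{18} = 28,  a_{19} = 22,  a_{20} = 17,  a_{21} = 24,  a_{22} = 14,  a_{23} = 14,  a_{24} = 4,  a_{25} = 30,  a_{26} = 25,  a_{27} = 31,  a_{28} = 17,  a_{29} = 0,  a_{30} = 17,  a_{31} = 2,  a_{32} = 25,  a_{33} = 3,  a_{34} = 4,  a_{35} = 19,  a_{36} = 14,  a_{37} = 9,  a_{38} = 17,  a_{39} = 11,  a_{40} = 28,  a_{41} = 24,  a_{42} = 25.
The sequence repeats with period 40.

40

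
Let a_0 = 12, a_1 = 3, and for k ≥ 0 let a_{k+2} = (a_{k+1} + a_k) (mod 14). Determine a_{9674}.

a_0 = 12, a_1 = 3, a_2 = 1, a_3 = 4, a_4 = 5, a_5 = 9, a_6 = 0, a_7 = 9, a_8 = 9, a_9 = 4, a_{10} = 13, a_{11} = 3, a_{12} = 2, a_{13} = 5, a_{14} = 7, a_{15} = 12, a_{16} = 5, a_{17} = 3, a_{18} = 8, a_{19} = 11, a_{20} = 5, a_{21} = 2, a_{22} = 7, a_{23} = 9, a_{24} = 2, a_{25} = 11, a_{26} = 13, a_{27} = 10, a_{28} = 9, a_{29} = 5, a_{30} = 0, a_{31} = 5, a_{32} = 5, a_{33} = 10, a_{34} = 1, a_{35} = 11, a_{36} = 12, a_{37} = 9, a_{38} = 7, a_{39} = 2, a_{40} = 9, a_{41} = 11, a_{42} = 6, a_{43} = 3, a_{44} = 9, a_{45} = 12, a_{46} = 7, a_{47} = 5, a_{48} = 12, a_{49} = 3.
The sequence repeats with period 48.
(9674 - 0) mod 48 = 26, so a_{9674} = a_{26} = 13.

13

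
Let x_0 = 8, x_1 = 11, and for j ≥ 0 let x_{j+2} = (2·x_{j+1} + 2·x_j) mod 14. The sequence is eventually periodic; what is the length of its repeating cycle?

We have x_0 = 8, x_1 = 11, x_2 = 10, x_3 = 0, x_4 = 6, x_5 = 12, x_6 = 8, x_7 = 12, x_8 = 12, x_9 = 6, x_{10} = 8, x_{11} = 0, x_{12} = 2, x_{13} = 4, x_{14} = 12, x_{15} = 4, x_{16} = 4, x_{17} = 2, x_{18} = 12, x_{19} = 0, x_{20} = 10, x_{21} = 6, x_{22} = 4, x_{23} = 6, x_{24} = 6, x_{25} = 10, x_{26} = 4, x_{27} = 0, x_{28} = 8, x_{29} = 2, x_{30} = 6, x_{31} = 2, x_{32} = 2, x_{33} = 8, x_{34} = 6, x_{35} = 0, x_{36} = 12, x_{37} = 10, x_{38} = 2, x_{39} = 10, x_{40} = 10, x_{41} = 12, x_{42} = 2, x_{43} = 0, x_{44} = 4, x_{45} = 8, x_{46} = 10, x_{47} = 8, x_{48} = 8, x_{49} = 4, x_{50} = 10, x_{51} = 0.
Since (x_{50}, x_{51}) = (x_2, x_3) = (10, 0) (two consecutive terms determine the rest), the sequence is eventually periodic: after a pre-period of length 2 it cycles with period 48.

48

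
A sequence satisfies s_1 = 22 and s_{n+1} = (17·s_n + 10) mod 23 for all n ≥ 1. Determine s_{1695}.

s_1 = 22; s_2 = 16; s_3 = 6; s_4 = 20; s_5 = 5; s_6 = 3; s_7 = 15; s_8 = 12; s_9 = 7; s_{10} = 14; s_{11} = 18; s_{12} = 17; s_{13} = 0; s_{14} = 10; s_{15} = 19; s_{16} = 11; s_{17} = 13; s_{18} = 1; s_{19} = 4; s_{20} = 9; s_{21} = 2; s_{22} = 21; s_{23} = 22.
Since s_{23} = s_1 = 22, the sequence is periodic with period 22.
(1695 - 1) mod 22 = 0, so s_{1695} = s_1 = 22.

22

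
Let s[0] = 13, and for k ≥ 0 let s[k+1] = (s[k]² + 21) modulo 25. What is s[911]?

Computing terms: s[0] = 13,  s[1] = 15,  s[2] = 21,  s[3] = 12,  s[4] = 15.
Since s[4] = s[1] = 15, the sequence is eventually periodic: after a pre-period of length 1 it cycles with period 3.
For k ≥ 1, s[k] depends only on (k - 1) mod 3. (911 - 1) mod 3 = 1, so s[911] = s[2] = 21.

21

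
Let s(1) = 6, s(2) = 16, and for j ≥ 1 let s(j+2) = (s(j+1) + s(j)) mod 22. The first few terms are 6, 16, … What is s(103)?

Listing terms: s(1) = 6, s(2) = 16, s(3) = 0, s(4) = 16, s(5) = 16, s(6) = 10, s(7) = 4, s(8) = 14, s(9) = 18, s(10) = 10, s(11) = 6, s(12) = 16.
Since (s(11), s(12)) = (s(1), s(2)) = (6, 16) (two consecutive terms determine the rest), the sequence is periodic with period 10.
(103 - 1) mod 10 = 2, so s(103) = s(3) = 0.

0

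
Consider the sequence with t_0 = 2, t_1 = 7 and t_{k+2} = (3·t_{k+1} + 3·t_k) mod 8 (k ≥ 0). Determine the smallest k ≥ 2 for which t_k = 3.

2

t_0 = 2, t_1 = 7, t_2 = 3, t_3 = 6, t_4 = 3, t_5 = 3, t_6 = 2, t_7 = 7.
Since (t_6, t_7) = (t_0, t_1) = (2, 7) (two consecutive terms determine the rest), the sequence is periodic with period 6.
The value 3 first appears (with k ≥ 2) at t_2.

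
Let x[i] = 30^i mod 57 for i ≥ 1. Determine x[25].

x[1] = 30,  x[2] = 45,  x[3] = 39,  x[4] = 30.
Since x[4] = x[1] = 30, the sequence is periodic with period 3.
(25 - 1) mod 3 = 0, so x[25] = x[1] = 30.

30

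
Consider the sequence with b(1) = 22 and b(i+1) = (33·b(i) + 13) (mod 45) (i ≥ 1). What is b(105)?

37

We have b(1) = 22, b(2) = 19, b(3) = 10, b(4) = 28, b(5) = 37, b(6) = 19.
Since b(6) = b(2) = 19, the sequence is eventually periodic: after a pre-period of length 1 it cycles with period 4.
For i ≥ 2, b(i) depends only on (i - 2) mod 4. (105 - 2) mod 4 = 3, so b(105) = b(5) = 37.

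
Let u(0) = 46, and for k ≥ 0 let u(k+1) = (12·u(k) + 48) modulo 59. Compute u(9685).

49

Computing terms: u(0) = 46; u(1) = 10; u(2) = 50; u(3) = 58; u(4) = 36; u(5) = 8; u(6) = 26; u(7) = 6; u(8) = 2; u(9) = 13; u(10) = 27; u(11) = 18; u(12) = 28; u(13) = 30; u(14) = 54; u(15) = 47; u(16) = 22; u(17) = 17; u(18) = 16; u(19) = 4; u(20) = 37; u(21) = 20; u(22) = 52; u(23) = 23; u(24) = 29; u(25) = 42; u(26) = 21; u(27) = 5; u(28) = 49; u(29) = 46.
The sequence repeats with period 29.
So u(9685) = u(0 + ((9685-0) mod 29)) = u(28) = 49.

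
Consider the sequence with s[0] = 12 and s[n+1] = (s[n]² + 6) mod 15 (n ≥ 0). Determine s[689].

6

Listing terms: s[0] = 12, s[1] = 0, s[2] = 6, s[3] = 12.
Since s[3] = s[0] = 12, the sequence is periodic with period 3.
So s[689] = s[0 + ((689-0) mod 3)] = s[2] = 6.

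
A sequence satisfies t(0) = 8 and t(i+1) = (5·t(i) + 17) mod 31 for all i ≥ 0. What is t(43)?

t(0) = 8; t(1) = 26; t(2) = 23; t(3) = 8.
The sequence repeats with period 3.
So t(43) = t(0 + ((43-0) mod 3)) = t(1) = 26.

26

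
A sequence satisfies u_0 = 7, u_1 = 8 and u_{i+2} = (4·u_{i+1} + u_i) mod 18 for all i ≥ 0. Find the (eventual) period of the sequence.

8

u_0 = 7,  u_1 = 8,  u_2 = 3,  u_3 = 2,  u_4 = 11,  u_5 = 10,  u_6 = 15,  u_7 = 16,  u_8 = 7,  u_9 = 8.
The sequence repeats with period 8.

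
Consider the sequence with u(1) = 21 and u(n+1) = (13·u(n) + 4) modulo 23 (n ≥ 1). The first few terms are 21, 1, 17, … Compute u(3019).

8

Computing terms: u(1) = 21; u(2) = 1; u(3) = 17; u(4) = 18; u(5) = 8; u(6) = 16; u(7) = 5; u(8) = 0; u(9) = 4; u(10) = 10; u(11) = 19; u(12) = 21.
Since u(12) = u(1) = 21, the sequence is periodic with period 11.
So u(3019) = u(1 + ((3019-1) mod 11)) = u(5) = 8.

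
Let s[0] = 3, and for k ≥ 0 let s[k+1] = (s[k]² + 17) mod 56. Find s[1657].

We have s[0] = 3,  s[1] = 26,  s[2] = 21,  s[3] = 10,  s[4] = 5,  s[5] = 42,  s[6] = 45,  s[7] = 26.
Since s[7] = s[1] = 26, the sequence is eventually periodic: after a pre-period of length 1 it cycles with period 6.
For k ≥ 1, s[k] depends only on (k - 1) mod 6. (1657 - 1) mod 6 = 0, so s[1657] = s[1] = 26.

26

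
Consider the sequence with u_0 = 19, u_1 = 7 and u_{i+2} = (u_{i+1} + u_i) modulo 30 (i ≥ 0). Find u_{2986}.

11

Computing terms: u_0 = 19,  u_1 = 7,  u_2 = 26,  u_3 = 3,  u_4 = 29,  u_5 = 2,  u_6 = 1,  u_7 = 3,  u_8 = 4,  u_9 = 7,  u_{10} = 11,  u_{11} = 18,  u_{12} = 29,  u_{13} = 17,  u_{14} = 16,  u_{15} = 3,  u_{16} = 19,  u_{17} = 22,  u_{18} = 11,  u_{19} = 3,  u_{20} = 14,  u_{21} = 17,  u_{22} = 1,  u_{23} = 18,  u_{24} = 19,  u_{25} = 7.
Since (u_{24}, u_{25}) = (u_0, u_1) = (19, 7) (two consecutive terms determine the rest), the sequence is periodic with period 24.
So u_{2986} = u_{0 + ((2986-0) mod 24)} = u_{10} = 11.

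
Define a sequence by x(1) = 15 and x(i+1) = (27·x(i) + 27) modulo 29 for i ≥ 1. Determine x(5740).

6

x(1) = 15, x(2) = 26, x(3) = 4, x(4) = 19, x(5) = 18, x(6) = 20, x(7) = 16, x(8) = 24, x(9) = 8, x(10) = 11, x(11) = 5, x(12) = 17, x(13) = 22, x(14) = 12, x(15) = 3, x(16) = 21, x(17) = 14, x(18) = 28, x(19) = 0, x(20) = 27, x(21) = 2, x(22) = 23, x(23) = 10, x(24) = 7, x(25) = 13, x(26) = 1, x(27) = 25, x(28) = 6, x(29) = 15.
The sequence repeats with period 28.
So x(5740) = x(1 + ((5740-1) mod 28)) = x(28) = 6.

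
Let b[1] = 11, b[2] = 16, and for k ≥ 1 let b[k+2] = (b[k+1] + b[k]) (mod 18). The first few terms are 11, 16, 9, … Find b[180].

13

Computing terms: b[1] = 11, b[2] = 16, b[3] = 9, b[4] = 7, b[5] = 16, b[6] = 5, b[7] = 3, b[8] = 8, b[9] = 11, b[10] = 1, b[11] = 12, b[12] = 13, b[13] = 7, b[14] = 2, b[15] = 9, b[16] = 11, b[17] = 2, b[18] = 13, b[19] = 15, b[20] = 10, b[21] = 7, b[22] = 17, b[23] = 6, b[24] = 5, b[25] = 11, b[26] = 16.
The sequence repeats with period 24.
(180 - 1) mod 24 = 11, so b[180] = b[12] = 13.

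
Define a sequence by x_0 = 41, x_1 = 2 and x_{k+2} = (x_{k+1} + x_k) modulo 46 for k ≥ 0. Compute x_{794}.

3

x_0 = 41,  x_1 = 2,  x_2 = 43,  x_3 = 45,  x_4 = 42,  x_5 = 41,  x_6 = 37,  x_7 = 32,  x_8 = 23,  x_9 = 9,  x_{10} = 32,  x_{11} = 41,  x_{12} = 27,  x_{13} = 22,  x_{14} = 3,  x_{15} = 25,  x_{16} = 28,  x_{17} = 7,  x_{18} = 35,  x_{19} = 42,  x_{20} = 31,  x_{21} = 27,  x_{22} = 12,  x_{23} = 39,  x_{24} = 5,  x_{25} = 44,  x_{26} = 3,  x_{27} = 1,  x_{28} = 4,  x_{29} = 5,  x_{30} = 9,  x_{31} = 14,  x_{32} = 23,  x_{33} = 37,  x_{34} = 14,  x_{35} = 5,  x_{36} = 19,  x_{37} = 24,  x_{38} = 43,  x_{39} = 21,  x_{40} = 18,  x_{41} = 39,  x_{42} = 11,  x_{43} = 4,  x_{44} = 15,  x_{45} = 19,  x_{46} = 34,  x_{47} = 7,  x_{48} = 41,  x_{49} = 2.
The sequence repeats with period 48.
(794 - 0) mod 48 = 26, so x_{794} = x_{26} = 3.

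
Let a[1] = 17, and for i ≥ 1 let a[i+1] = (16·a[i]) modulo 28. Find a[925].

Listing terms: a[1] = 17, a[2] = 20, a[3] = 12, a[4] = 24, a[5] = 20.
Since a[5] = a[2] = 20, the sequence is eventually periodic: after a pre-period of length 1 it cycles with period 3.
For i ≥ 2, a[i] depends only on (i - 2) mod 3. (925 - 2) mod 3 = 2, so a[925] = a[4] = 24.

24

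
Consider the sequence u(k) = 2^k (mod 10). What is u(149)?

2

u(0) = 1,  u(1) = 2,  u(2) = 4,  u(3) = 8,  u(4) = 6,  u(5) = 2.
Since u(5) = u(1) = 2, the sequence is eventually periodic: after a pre-period of length 1 it cycles with period 4.
For k ≥ 1, u(k) depends only on (k - 1) mod 4. (149 - 1) mod 4 = 0, so u(149) = u(1) = 2.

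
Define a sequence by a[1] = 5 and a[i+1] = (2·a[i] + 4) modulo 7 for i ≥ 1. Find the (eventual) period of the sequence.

We have a[1] = 5; a[2] = 0; a[3] = 4; a[4] = 5.
Since a[4] = a[1] = 5, the sequence is periodic with period 3.

3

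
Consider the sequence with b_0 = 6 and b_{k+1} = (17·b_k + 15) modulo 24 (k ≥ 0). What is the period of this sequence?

Computing terms: b_0 = 6, b_1 = 21, b_2 = 12, b_3 = 3, b_4 = 18, b_5 = 9, b_6 = 0, b_7 = 15, b_8 = 6.
The sequence repeats with period 8.

8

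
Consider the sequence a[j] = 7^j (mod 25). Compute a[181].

Computing terms: a[0] = 1, a[1] = 7, a[2] = 24, a[3] = 18, a[4] = 1.
Since a[4] = a[0] = 1, the sequence is periodic with period 4.
So a[181] = a[0 + ((181-0) mod 4)] = a[1] = 7.

7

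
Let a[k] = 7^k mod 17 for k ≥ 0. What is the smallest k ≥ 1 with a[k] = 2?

10

a[0] = 1, a[1] = 7, a[2] = 15, a[3] = 3, a[4] = 4, a[5] = 11, a[6] = 9, a[7] = 12, a[8] = 16, a[9] = 10, a[10] = 2, a[11] = 14, a[12] = 13, a[13] = 6, a[14] = 8, a[15] = 5, a[16] = 1.
The sequence repeats with period 16.
The value 2 first appears (with k ≥ 1) at a[10].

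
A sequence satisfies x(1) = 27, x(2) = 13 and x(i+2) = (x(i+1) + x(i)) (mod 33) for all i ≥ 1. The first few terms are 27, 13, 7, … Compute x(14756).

14

Listing terms: x(1) = 27, x(2) = 13, x(3) = 7, x(4) = 20, x(5) = 27, x(6) = 14, x(7) = 8, x(8) = 22, x(9) = 30, x(10) = 19, x(11) = 16, x(12) = 2, x(13) = 18, x(14) = 20, x(15) = 5, x(16) = 25, x(17) = 30, x(18) = 22, x(19) = 19, x(20) = 8, x(21) = 27, x(22) = 2, x(23) = 29, x(24) = 31, x(25) = 27, x(26) = 25, x(27) = 19, x(28) = 11, x(29) = 30, x(30) = 8, x(31) = 5, x(32) = 13, x(33) = 18, x(34) = 31, x(35) = 16, x(36) = 14, x(37) = 30, x(38) = 11, x(39) = 8, x(40) = 19, x(41) = 27, x(42) = 13.
The sequence repeats with period 40.
So x(14756) = x(1 + ((14756-1) mod 40)) = x(36) = 14.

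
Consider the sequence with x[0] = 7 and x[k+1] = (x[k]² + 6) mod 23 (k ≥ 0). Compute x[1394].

1

Computing terms: x[0] = 7; x[1] = 9; x[2] = 18; x[3] = 8; x[4] = 1; x[5] = 7.
The sequence repeats with period 5.
So x[1394] = x[0 + ((1394-0) mod 5)] = x[4] = 1.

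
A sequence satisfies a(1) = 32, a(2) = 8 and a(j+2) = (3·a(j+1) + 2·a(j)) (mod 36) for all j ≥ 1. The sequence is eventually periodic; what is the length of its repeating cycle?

a(1) = 32,  a(2) = 8,  a(3) = 16,  a(4) = 28,  a(5) = 8,  a(6) = 8,  a(7) = 4,  a(8) = 28,  a(9) = 20,  a(10) = 8,  a(11) = 28,  a(12) = 28,  a(13) = 32,  a(14) = 8.
Since (a(13), a(14)) = (a(1), a(2)) = (32, 8) (two consecutive terms determine the rest), the sequence is periodic with period 12.

12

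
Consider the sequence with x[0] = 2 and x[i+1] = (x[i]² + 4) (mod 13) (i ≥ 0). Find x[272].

x[0] = 2,  x[1] = 8,  x[2] = 3,  x[3] = 0,  x[4] = 4,  x[5] = 7,  x[6] = 1,  x[7] = 5,  x[8] = 3.
Since x[8] = x[2] = 3, the sequence is eventually periodic: after a pre-period of length 2 it cycles with period 6.
For i ≥ 2, x[i] depends only on (i - 2) mod 6. (272 - 2) mod 6 = 0, so x[272] = x[2] = 3.

3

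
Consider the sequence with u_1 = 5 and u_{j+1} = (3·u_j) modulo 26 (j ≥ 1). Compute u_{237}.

We have u_1 = 5; u_2 = 15; u_3 = 19; u_4 = 5.
Since u_4 = u_1 = 5, the sequence is periodic with period 3.
So u_{237} = u_{1 + ((237-1) mod 3)} = u_3 = 19.

19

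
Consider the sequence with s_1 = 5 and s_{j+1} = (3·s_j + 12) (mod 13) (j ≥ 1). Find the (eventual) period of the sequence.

Listing terms: s_1 = 5,  s_2 = 1,  s_3 = 2,  s_4 = 5.
The sequence repeats with period 3.

3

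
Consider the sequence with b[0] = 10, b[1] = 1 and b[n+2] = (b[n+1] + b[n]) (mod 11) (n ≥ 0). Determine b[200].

10

Listing terms: b[0] = 10, b[1] = 1, b[2] = 0, b[3] = 1, b[4] = 1, b[5] = 2, b[6] = 3, b[7] = 5, b[8] = 8, b[9] = 2, b[10] = 10, b[11] = 1.
The sequence repeats with period 10.
(200 - 0) mod 10 = 0, so b[200] = b[0] = 10.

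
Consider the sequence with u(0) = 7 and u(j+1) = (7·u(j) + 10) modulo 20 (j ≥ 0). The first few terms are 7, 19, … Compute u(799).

11

Listing terms: u(0) = 7, u(1) = 19, u(2) = 3, u(3) = 11, u(4) = 7.
Since u(4) = u(0) = 7, the sequence is periodic with period 4.
So u(799) = u(0 + ((799-0) mod 4)) = u(3) = 11.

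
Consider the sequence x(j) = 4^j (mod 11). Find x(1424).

3

Listing terms: x(1) = 4,  x(2) = 5,  x(3) = 9,  x(4) = 3,  x(5) = 1,  x(6) = 4.
Since x(6) = x(1) = 4, the sequence is periodic with period 5.
So x(1424) = x(1 + ((1424-1) mod 5)) = x(4) = 3.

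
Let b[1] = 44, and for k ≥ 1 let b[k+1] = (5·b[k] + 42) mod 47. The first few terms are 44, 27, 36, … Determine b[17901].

6

Listing terms: b[1] = 44,  b[2] = 27,  b[3] = 36,  b[4] = 34,  b[5] = 24,  b[6] = 21,  b[7] = 6,  b[8] = 25,  b[9] = 26,  b[10] = 31,  b[11] = 9,  b[12] = 40,  b[13] = 7,  b[14] = 30,  b[15] = 4,  b[16] = 15,  b[17] = 23,  b[18] = 16,  b[19] = 28,  b[20] = 41,  b[21] = 12,  b[22] = 8,  b[23] = 35,  b[24] = 29,  b[25] = 46,  b[26] = 37,  b[27] = 39,  b[28] = 2,  b[29] = 5,  b[30] = 20,  b[31] = 1,  b[32] = 0,  b[33] = 42,  b[34] = 17,  b[35] = 33,  b[36] = 19,  b[37] = 43,  b[38] = 22,  b[39] = 11,  b[40] = 3,  b[41] = 10,  b[42] = 45,  b[43] = 32,  b[44] = 14,  b[45] = 18,  b[46] = 38,  b[47] = 44.
Since b[47] = b[1] = 44, the sequence is periodic with period 46.
(17901 - 1) mod 46 = 6, so b[17901] = b[7] = 6.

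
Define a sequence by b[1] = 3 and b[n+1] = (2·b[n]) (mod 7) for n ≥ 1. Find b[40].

Computing terms: b[1] = 3,  b[2] = 6,  b[3] = 5,  b[4] = 3.
Since b[4] = b[1] = 3, the sequence is periodic with period 3.
(40 - 1) mod 3 = 0, so b[40] = b[1] = 3.

3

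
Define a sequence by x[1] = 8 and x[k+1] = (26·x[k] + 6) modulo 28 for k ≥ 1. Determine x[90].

We have x[1] = 8; x[2] = 18; x[3] = 26; x[4] = 10; x[5] = 14; x[6] = 6; x[7] = 22; x[8] = 18.
Since x[8] = x[2] = 18, the sequence is eventually periodic: after a pre-period of length 1 it cycles with period 6.
For k ≥ 2, x[k] depends only on (k - 2) mod 6. (90 - 2) mod 6 = 4, so x[90] = x[6] = 6.

6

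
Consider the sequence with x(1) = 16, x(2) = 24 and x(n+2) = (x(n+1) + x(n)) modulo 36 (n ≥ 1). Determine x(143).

8

Computing terms: x(1) = 16,  x(2) = 24,  x(3) = 4,  x(4) = 28,  x(5) = 32,  x(6) = 24,  x(7) = 20,  x(8) = 8,  x(9) = 28,  x(10) = 0,  x(11) = 28,  x(12) = 28,  x(13) = 20,  x(14) = 12,  x(15) = 32,  x(16) = 8,  x(17) = 4,  x(18) = 12,  x(19) = 16,  x(20) = 28,  x(21) = 8,  x(22) = 0,  x(23) = 8,  x(24) = 8,  x(25) = 16,  x(26) = 24.
Since (x(25), x(26)) = (x(1), x(2)) = (16, 24) (two consecutive terms determine the rest), the sequence is periodic with period 24.
(143 - 1) mod 24 = 22, so x(143) = x(23) = 8.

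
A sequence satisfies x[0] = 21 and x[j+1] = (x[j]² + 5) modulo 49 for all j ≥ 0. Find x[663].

23

x[0] = 21; x[1] = 5; x[2] = 30; x[3] = 23; x[4] = 44; x[5] = 30.
Since x[5] = x[2] = 30, the sequence is eventually periodic: after a pre-period of length 2 it cycles with period 3.
For j ≥ 2, x[j] depends only on (j - 2) mod 3. (663 - 2) mod 3 = 1, so x[663] = x[3] = 23.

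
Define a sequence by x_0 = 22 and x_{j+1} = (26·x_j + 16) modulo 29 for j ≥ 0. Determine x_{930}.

Computing terms: x_0 = 22, x_1 = 8, x_2 = 21, x_3 = 11, x_4 = 12, x_5 = 9, x_6 = 18, x_7 = 20, x_8 = 14, x_9 = 3, x_{10} = 7, x_{11} = 24, x_{12} = 2, x_{13} = 10, x_{14} = 15, x_{15} = 0, x_{16} = 16, x_{17} = 26, x_{18} = 25, x_{19} = 28, x_{20} = 19, x_{21} = 17, x_{22} = 23, x_{23} = 5, x_{24} = 1, x_{25} = 13, x_{26} = 6, x_{27} = 27, x_{28} = 22.
Since x_{28} = x_0 = 22, the sequence is periodic with period 28.
(930 - 0) mod 28 = 6, so x_{930} = x_6 = 18.

18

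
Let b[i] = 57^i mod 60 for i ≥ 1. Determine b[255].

We have b[1] = 57,  b[2] = 9,  b[3] = 33,  b[4] = 21,  b[5] = 57.
The sequence repeats with period 4.
(255 - 1) mod 4 = 2, so b[255] = b[3] = 33.

33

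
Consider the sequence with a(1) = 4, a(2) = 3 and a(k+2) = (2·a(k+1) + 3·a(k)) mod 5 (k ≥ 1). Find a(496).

a(1) = 4,  a(2) = 3,  a(3) = 3,  a(4) = 0,  a(5) = 4,  a(6) = 3.
Since (a(5), a(6)) = (a(1), a(2)) = (4, 3) (two consecutive terms determine the rest), the sequence is periodic with period 4.
(496 - 1) mod 4 = 3, so a(496) = a(4) = 0.

0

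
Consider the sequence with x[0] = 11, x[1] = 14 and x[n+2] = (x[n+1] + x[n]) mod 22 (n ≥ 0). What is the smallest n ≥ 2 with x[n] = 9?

14

x[0] = 11; x[1] = 14; x[2] = 3; x[3] = 17; x[4] = 20; x[5] = 15; x[6] = 13; x[7] = 6; x[8] = 19; x[9] = 3; x[10] = 0; x[11] = 3; x[12] = 3; x[13] = 6; x[14] = 9; x[15] = 15; x[16] = 2; x[17] = 17; x[18] = 19; x[19] = 14; x[20] = 11; x[21] = 3; x[22] = 14; x[23] = 17; x[24] = 9; x[25] = 4; x[26] = 13; x[27] = 17; x[28] = 8; x[29] = 3; x[30] = 11; x[31] = 14.
The sequence repeats with period 30.
The value 9 first appears (with n ≥ 2) at x[14].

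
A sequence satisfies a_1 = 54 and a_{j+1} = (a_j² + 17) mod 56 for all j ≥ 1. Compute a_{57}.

10

a_1 = 54,  a_2 = 21,  a_3 = 10,  a_4 = 5,  a_5 = 42,  a_6 = 45,  a_7 = 26,  a_8 = 21.
Since a_8 = a_2 = 21, the sequence is eventually periodic: after a pre-period of length 1 it cycles with period 6.
For j ≥ 2, a_j depends only on (j - 2) mod 6. (57 - 2) mod 6 = 1, so a_{57} = a_3 = 10.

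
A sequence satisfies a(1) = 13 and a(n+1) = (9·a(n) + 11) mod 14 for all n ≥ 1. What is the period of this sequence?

6

a(1) = 13,  a(2) = 2,  a(3) = 1,  a(4) = 6,  a(5) = 9,  a(6) = 8,  a(7) = 13.
Since a(7) = a(1) = 13, the sequence is periodic with period 6.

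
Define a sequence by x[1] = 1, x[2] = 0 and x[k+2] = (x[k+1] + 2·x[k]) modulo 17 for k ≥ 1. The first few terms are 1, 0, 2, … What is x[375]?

5

We have x[1] = 1; x[2] = 0; x[3] = 2; x[4] = 2; x[5] = 6; x[6] = 10; x[7] = 5; x[8] = 8; x[9] = 1; x[10] = 0.
Since (x[9], x[10]) = (x[1], x[2]) = (1, 0) (two consecutive terms determine the rest), the sequence is periodic with period 8.
So x[375] = x[1 + ((375-1) mod 8)] = x[7] = 5.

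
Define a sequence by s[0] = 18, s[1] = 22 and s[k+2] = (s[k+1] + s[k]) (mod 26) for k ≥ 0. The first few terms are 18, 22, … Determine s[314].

6

We have s[0] = 18; s[1] = 22; s[2] = 14; s[3] = 10; s[4] = 24; s[5] = 8; s[6] = 6; s[7] = 14; s[8] = 20; s[9] = 8; s[10] = 2; s[11] = 10; s[12] = 12; s[13] = 22; s[14] = 8; s[15] = 4; s[16] = 12; s[17] = 16; s[18] = 2; s[19] = 18; s[20] = 20; s[21] = 12; s[22] = 6; s[23] = 18; s[24] = 24; s[25] = 16; s[26] = 14; s[27] = 4; s[28] = 18; s[29] = 22.
The sequence repeats with period 28.
So s[314] = s[0 + ((314-0) mod 28)] = s[6] = 6.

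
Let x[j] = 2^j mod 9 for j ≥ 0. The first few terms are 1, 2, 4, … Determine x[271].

2

We have x[0] = 1, x[1] = 2, x[2] = 4, x[3] = 8, x[4] = 7, x[5] = 5, x[6] = 1.
The sequence repeats with period 6.
So x[271] = x[0 + ((271-0) mod 6)] = x[1] = 2.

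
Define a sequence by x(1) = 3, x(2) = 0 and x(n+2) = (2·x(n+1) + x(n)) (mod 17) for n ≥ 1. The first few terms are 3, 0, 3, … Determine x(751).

x(1) = 3,  x(2) = 0,  x(3) = 3,  x(4) = 6,  x(5) = 15,  x(6) = 2,  x(7) = 2,  x(8) = 6,  x(9) = 14,  x(10) = 0,  x(11) = 14,  x(12) = 11,  x(13) = 2,  x(14) = 15,  x(15) = 15,  x(16) = 11,  x(17) = 3,  x(18) = 0.
Since (x(17), x(18)) = (x(1), x(2)) = (3, 0) (two consecutive terms determine the rest), the sequence is periodic with period 16.
(751 - 1) mod 16 = 14, so x(751) = x(15) = 15.

15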